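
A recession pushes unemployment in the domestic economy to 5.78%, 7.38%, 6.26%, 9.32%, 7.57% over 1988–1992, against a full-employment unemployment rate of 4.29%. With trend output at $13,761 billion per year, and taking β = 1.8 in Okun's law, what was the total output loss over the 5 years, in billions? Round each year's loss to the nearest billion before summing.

$3,680 billion

Year 1988: gap = -1.8 × (5.78 - 4.29) = -2.682%, loss ≈ 13761 × 2.682/100 ≈ 369.
Year 1989: gap = -1.8 × (7.38 - 4.29) = -5.562%, loss ≈ 13761 × 5.562/100 ≈ 765.
Year 1990: gap = -1.8 × (6.26 - 4.29) = -3.546%, loss ≈ 13761 × 3.546/100 ≈ 488.
Year 1991: gap = -1.8 × (9.32 - 4.29) = -9.054%, loss ≈ 13761 × 9.054/100 ≈ 1246.
Year 1992: gap = -1.8 × (7.57 - 4.29) = -5.904%, loss ≈ 13761 × 5.904/100 ≈ 812.
Total lost output = 369 + 765 + 488 + 1246 + 812 = 3680 billion.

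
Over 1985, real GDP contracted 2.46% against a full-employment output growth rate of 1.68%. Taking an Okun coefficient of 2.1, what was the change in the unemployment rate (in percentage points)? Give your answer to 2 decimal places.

1.97 percentage points

Growth-rate Okun's law: g_Y = g_Y* - β × Δu, so Δu = (g_Y* - g_Y)/β.
Δu = (1.68 + 2.46)/2.1 = 4.14/2.1 = 1.97 percentage points.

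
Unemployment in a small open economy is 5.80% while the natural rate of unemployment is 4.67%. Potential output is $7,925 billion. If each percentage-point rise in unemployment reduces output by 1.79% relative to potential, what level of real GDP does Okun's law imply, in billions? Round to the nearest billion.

Unemployment gap = 5.8 - 4.67 = 1.13 points, so the output gap is -1.79 × 1.13 = -2.0227%.
Actual GDP = 7925 × (1 - 2.0227/100) = 7925 × 0.979773 ≈ 7765 billion.

$7,765 billion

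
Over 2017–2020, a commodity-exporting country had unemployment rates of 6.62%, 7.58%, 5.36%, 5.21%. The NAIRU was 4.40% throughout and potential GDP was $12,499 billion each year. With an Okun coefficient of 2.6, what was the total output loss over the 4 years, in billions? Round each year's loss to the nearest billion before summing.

Year 2017: gap = -2.6 × (6.62 - 4.4) = -5.772%, loss ≈ 12499 × 5.772/100 ≈ 721.
Year 2018: gap = -2.6 × (7.58 - 4.4) = -8.268%, loss ≈ 12499 × 8.268/100 ≈ 1033.
Year 2019: gap = -2.6 × (5.36 - 4.4) = -2.496%, loss ≈ 12499 × 2.496/100 ≈ 312.
Year 2020: gap = -2.6 × (5.21 - 4.4) = -2.106%, loss ≈ 12499 × 2.106/100 ≈ 263.
Total lost output = 721 + 1033 + 312 + 263 = 2329 billion.

$2,329 billion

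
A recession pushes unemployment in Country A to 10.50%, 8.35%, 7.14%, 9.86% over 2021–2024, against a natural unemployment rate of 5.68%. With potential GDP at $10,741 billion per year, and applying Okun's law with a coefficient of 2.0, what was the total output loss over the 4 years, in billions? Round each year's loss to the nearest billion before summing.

Year 2021: gap = -2.0 × (10.5 - 5.68) = -9.64%, loss ≈ 10741 × 9.64/100 ≈ 1035.
Year 2022: gap = -2.0 × (8.35 - 5.68) = -5.34%, loss ≈ 10741 × 5.34/100 ≈ 574.
Year 2023: gap = -2.0 × (7.14 - 5.68) = -2.92%, loss ≈ 10741 × 2.92/100 ≈ 314.
Year 2024: gap = -2.0 × (9.86 - 5.68) = -8.36%, loss ≈ 10741 × 8.36/100 ≈ 898.
Total lost output = 1035 + 574 + 314 + 898 = 2821 billion.

$2,821 billion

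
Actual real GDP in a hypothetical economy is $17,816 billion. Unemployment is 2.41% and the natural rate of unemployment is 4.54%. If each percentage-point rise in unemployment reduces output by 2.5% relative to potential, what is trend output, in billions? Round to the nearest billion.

Unemployment gap = 2.41 - 4.54 = -2.13 points, so output gap = -2.5 × (-2.13) = 5.325%.
Since Y = Y* × (1 + gap/100), Y* = 17816/1.05325 ≈ 16915 billion.

$16,915 billion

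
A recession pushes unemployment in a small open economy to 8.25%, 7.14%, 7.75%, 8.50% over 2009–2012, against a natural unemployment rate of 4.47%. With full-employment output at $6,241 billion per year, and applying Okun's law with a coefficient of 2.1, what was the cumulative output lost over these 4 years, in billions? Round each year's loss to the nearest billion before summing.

Year 2009: gap = -2.1 × (8.25 - 4.47) = -7.938%, loss ≈ 6241 × 7.938/100 ≈ 495.
Year 2010: gap = -2.1 × (7.14 - 4.47) = -5.607%, loss ≈ 6241 × 5.607/100 ≈ 350.
Year 2011: gap = -2.1 × (7.75 - 4.47) = -6.888%, loss ≈ 6241 × 6.888/100 ≈ 430.
Year 2012: gap = -2.1 × (8.5 - 4.47) = -8.463%, loss ≈ 6241 × 8.463/100 ≈ 528.
Total lost output = 495 + 350 + 430 + 528 = 1803 billion.

$1,803 billion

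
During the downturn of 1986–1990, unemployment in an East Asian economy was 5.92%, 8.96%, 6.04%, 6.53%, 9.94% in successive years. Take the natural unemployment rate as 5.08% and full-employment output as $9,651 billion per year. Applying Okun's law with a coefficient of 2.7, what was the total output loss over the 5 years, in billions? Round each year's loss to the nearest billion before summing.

Year 1986: gap = -2.7 × (5.92 - 5.08) = -2.268%, loss ≈ 9651 × 2.268/100 ≈ 219.
Year 1987: gap = -2.7 × (8.96 - 5.08) = -10.476%, loss ≈ 9651 × 10.476/100 ≈ 1011.
Year 1988: gap = -2.7 × (6.04 - 5.08) = -2.592%, loss ≈ 9651 × 2.592/100 ≈ 250.
Year 1989: gap = -2.7 × (6.53 - 5.08) = -3.915%, loss ≈ 9651 × 3.915/100 ≈ 378.
Year 1990: gap = -2.7 × (9.94 - 5.08) = -13.122%, loss ≈ 9651 × 13.122/100 ≈ 1266.
Total lost output = 219 + 1011 + 250 + 378 + 1266 = 3124 billion.

$3,124 billion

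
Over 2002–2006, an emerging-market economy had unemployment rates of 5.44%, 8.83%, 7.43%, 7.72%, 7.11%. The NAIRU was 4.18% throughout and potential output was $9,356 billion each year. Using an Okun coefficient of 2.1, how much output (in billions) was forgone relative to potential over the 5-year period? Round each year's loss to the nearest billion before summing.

$3,073 billion

Year 2002: gap = -2.1 × (5.44 - 4.18) = -2.646%, loss ≈ 9356 × 2.646/100 ≈ 248.
Year 2003: gap = -2.1 × (8.83 - 4.18) = -9.765%, loss ≈ 9356 × 9.765/100 ≈ 914.
Year 2004: gap = -2.1 × (7.43 - 4.18) = -6.825%, loss ≈ 9356 × 6.825/100 ≈ 639.
Year 2005: gap = -2.1 × (7.72 - 4.18) = -7.434%, loss ≈ 9356 × 7.434/100 ≈ 696.
Year 2006: gap = -2.1 × (7.11 - 4.18) = -6.153%, loss ≈ 9356 × 6.153/100 ≈ 576.
Total lost output = 248 + 914 + 639 + 696 + 576 = 3073 billion.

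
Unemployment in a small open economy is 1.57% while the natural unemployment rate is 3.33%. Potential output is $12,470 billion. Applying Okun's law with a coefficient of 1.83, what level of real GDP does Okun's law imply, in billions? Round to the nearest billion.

$12,872 billion

Unemployment gap = 1.57 - 3.33 = -1.76 points, so the output gap is -1.83 × (-1.76) = 3.2208%.
Actual GDP = 12470 × (1 + 3.2208/100) = 12470 × 1.032208 ≈ 12872 billion.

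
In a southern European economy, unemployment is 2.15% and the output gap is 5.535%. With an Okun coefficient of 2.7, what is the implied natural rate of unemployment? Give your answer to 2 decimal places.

4.20%

From Okun's law, u - u* = -(output gap)/β = -(5.535)/2.7 = -2.05 points.
So u* = 2.15 + 2.05 = 4.20%.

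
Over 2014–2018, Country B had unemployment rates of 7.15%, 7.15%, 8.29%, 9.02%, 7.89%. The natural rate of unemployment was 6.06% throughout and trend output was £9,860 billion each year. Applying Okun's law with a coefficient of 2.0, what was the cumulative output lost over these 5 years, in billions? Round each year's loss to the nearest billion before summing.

Year 2014: gap = -2.0 × (7.15 - 6.06) = -2.18%, loss ≈ 9860 × 2.18/100 ≈ 215.
Year 2015: gap = -2.0 × (7.15 - 6.06) = -2.18%, loss ≈ 9860 × 2.18/100 ≈ 215.
Year 2016: gap = -2.0 × (8.29 - 6.06) = -4.46%, loss ≈ 9860 × 4.46/100 ≈ 440.
Year 2017: gap = -2.0 × (9.02 - 6.06) = -5.92%, loss ≈ 9860 × 5.92/100 ≈ 584.
Year 2018: gap = -2.0 × (7.89 - 6.06) = -3.66%, loss ≈ 9860 × 3.66/100 ≈ 361.
Total lost output = 215 + 215 + 440 + 584 + 361 = 1815 billion.

£1,815 billion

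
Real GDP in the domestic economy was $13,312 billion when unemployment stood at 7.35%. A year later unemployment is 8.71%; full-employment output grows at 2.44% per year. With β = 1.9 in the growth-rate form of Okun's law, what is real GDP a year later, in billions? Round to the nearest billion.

Δu = 8.71 - 7.35 = 1.36 points.
Okun's law (growth form): g_Y = g_Y* - β × Δu = 2.44 - 1.9 × (1.36) = 2.44 - 2.584 = -0.144%.
Real GDP in the next year = 13312 × (1 - 0.144/100) = 13312 × 0.99856 ≈ 13293 billion.

$13,293 billion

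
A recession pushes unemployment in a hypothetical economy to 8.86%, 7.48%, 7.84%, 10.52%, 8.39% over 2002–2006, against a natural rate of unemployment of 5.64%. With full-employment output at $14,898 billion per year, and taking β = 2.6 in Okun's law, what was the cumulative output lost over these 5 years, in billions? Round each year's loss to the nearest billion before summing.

Year 2002: gap = -2.6 × (8.86 - 5.64) = -8.372%, loss ≈ 14898 × 8.372/100 ≈ 1247.
Year 2003: gap = -2.6 × (7.48 - 5.64) = -4.784%, loss ≈ 14898 × 4.784/100 ≈ 713.
Year 2004: gap = -2.6 × (7.84 - 5.64) = -5.72%, loss ≈ 14898 × 5.72/100 ≈ 852.
Year 2005: gap = -2.6 × (10.52 - 5.64) = -12.688%, loss ≈ 14898 × 12.688/100 ≈ 1890.
Year 2006: gap = -2.6 × (8.39 - 5.64) = -7.15%, loss ≈ 14898 × 7.15/100 ≈ 1065.
Total lost output = 1247 + 713 + 852 + 1890 + 1065 = 5767 billion.

$5,767 billion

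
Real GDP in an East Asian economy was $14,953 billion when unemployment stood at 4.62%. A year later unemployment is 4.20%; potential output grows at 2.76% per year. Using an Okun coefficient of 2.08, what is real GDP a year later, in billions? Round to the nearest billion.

$15,496 billion

Δu = 4.2 - 4.62 = -0.42 points.
Okun's law (growth form): g_Y = g_Y* - β × Δu = 2.76 - 2.08 × (-0.42) = 2.76 + 0.8736 = 3.6336%.
Real GDP in the next year = 14953 × (1 + 3.6336/100) = 14953 × 1.036336 ≈ 15496 billion.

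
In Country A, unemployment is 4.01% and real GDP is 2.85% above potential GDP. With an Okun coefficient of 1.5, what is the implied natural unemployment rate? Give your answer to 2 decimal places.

5.91%

From Okun's law, u - u* = -(output gap)/β = -(2.85)/1.5 = -1.9 points.
So u* = 4.01 + 1.9 = 5.91%.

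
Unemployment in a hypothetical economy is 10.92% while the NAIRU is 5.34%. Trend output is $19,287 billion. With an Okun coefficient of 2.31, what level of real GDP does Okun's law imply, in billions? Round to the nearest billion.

Unemployment gap = 10.92 - 5.34 = 5.58 points, so the output gap is -2.31 × 5.58 = -12.8898%.
Actual GDP = 19287 × (1 - 12.8898/100) = 19287 × 0.871102 ≈ 16801 billion.

$16,801 billion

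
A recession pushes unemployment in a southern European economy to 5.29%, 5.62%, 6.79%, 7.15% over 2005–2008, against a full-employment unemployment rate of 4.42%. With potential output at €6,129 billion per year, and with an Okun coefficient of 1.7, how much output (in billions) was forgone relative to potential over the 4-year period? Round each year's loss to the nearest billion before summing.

€747 billion

Year 2005: gap = -1.7 × (5.29 - 4.42) = -1.479%, loss ≈ 6129 × 1.479/100 ≈ 91.
Year 2006: gap = -1.7 × (5.62 - 4.42) = -2.04%, loss ≈ 6129 × 2.04/100 ≈ 125.
Year 2007: gap = -1.7 × (6.79 - 4.42) = -4.029%, loss ≈ 6129 × 4.029/100 ≈ 247.
Year 2008: gap = -1.7 × (7.15 - 4.42) = -4.641%, loss ≈ 6129 × 4.641/100 ≈ 284.
Total lost output = 91 + 125 + 247 + 284 = 747 billion.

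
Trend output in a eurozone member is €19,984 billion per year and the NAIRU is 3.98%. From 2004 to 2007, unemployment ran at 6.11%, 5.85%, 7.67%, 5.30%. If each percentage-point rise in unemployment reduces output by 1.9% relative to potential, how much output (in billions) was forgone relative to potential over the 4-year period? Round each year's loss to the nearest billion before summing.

Year 2004: gap = -1.9 × (6.11 - 3.98) = -4.047%, loss ≈ 19984 × 4.047/100 ≈ 809.
Year 2005: gap = -1.9 × (5.85 - 3.98) = -3.553%, loss ≈ 19984 × 3.553/100 ≈ 710.
Year 2006: gap = -1.9 × (7.67 - 3.98) = -7.011%, loss ≈ 19984 × 7.011/100 ≈ 1401.
Year 2007: gap = -1.9 × (5.3 - 3.98) = -2.508%, loss ≈ 19984 × 2.508/100 ≈ 501.
Total lost output = 809 + 710 + 1401 + 501 = 3421 billion.

€3,421 billion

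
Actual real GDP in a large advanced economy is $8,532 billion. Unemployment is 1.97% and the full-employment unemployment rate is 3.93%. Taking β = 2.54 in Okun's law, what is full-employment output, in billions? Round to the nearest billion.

Unemployment gap = 1.97 - 3.93 = -1.96 points, so output gap = -2.54 × (-1.96) = 4.9784%.
Since Y = Y* × (1 + gap/100), Y* = 8532/1.049784 ≈ 8127 billion.

$8,127 billion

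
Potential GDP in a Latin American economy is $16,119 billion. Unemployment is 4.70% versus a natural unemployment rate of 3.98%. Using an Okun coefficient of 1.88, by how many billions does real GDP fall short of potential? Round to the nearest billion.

Output gap = -1.88 × (4.7 - 3.98) = -1.88 × 0.72 = -1.3536%.
Actual GDP ≈ 16119 × 0.986464 ≈ 15901 billion, so the shortfall is 16119 - 15901 = 218 billion.

$218 billion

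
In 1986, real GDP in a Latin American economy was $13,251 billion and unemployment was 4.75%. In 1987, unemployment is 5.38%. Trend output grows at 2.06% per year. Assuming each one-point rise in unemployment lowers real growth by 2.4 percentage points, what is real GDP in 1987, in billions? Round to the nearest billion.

Δu = 5.38 - 4.75 = 0.63 points.
Okun's law (growth form): g_Y = g_Y* - β × Δu = 2.06 - 2.4 × (0.63) = 2.06 - 1.512 = 0.548%.
Real GDP in the next year = 13251 × (1 + 0.548/100) = 13251 × 1.00548 ≈ 13324 billion.

$13,324 billion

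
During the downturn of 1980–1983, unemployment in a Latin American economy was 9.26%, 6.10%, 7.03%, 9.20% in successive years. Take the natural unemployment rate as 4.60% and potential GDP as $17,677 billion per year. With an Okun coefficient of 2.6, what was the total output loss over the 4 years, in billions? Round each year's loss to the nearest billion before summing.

Year 1980: gap = -2.6 × (9.26 - 4.6) = -12.116%, loss ≈ 17677 × 12.116/100 ≈ 2142.
Year 1981: gap = -2.6 × (6.1 - 4.6) = -3.9%, loss ≈ 17677 × 3.9/100 ≈ 689.
Year 1982: gap = -2.6 × (7.03 - 4.6) = -6.318%, loss ≈ 17677 × 6.318/100 ≈ 1117.
Year 1983: gap = -2.6 × (9.2 - 4.6) = -11.96%, loss ≈ 17677 × 11.96/100 ≈ 2114.
Total lost output = 2142 + 689 + 1117 + 2114 = 6062 billion.

$6,062 billion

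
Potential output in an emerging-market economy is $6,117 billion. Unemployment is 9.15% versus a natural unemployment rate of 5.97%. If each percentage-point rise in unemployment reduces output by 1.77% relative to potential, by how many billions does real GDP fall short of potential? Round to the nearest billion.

$344 billion

Output gap = -1.77 × (9.15 - 5.97) = -1.77 × 3.18 = -5.6286%.
Actual GDP ≈ 6117 × 0.943714 ≈ 5773 billion, so the shortfall is 6117 - 5773 = 344 billion.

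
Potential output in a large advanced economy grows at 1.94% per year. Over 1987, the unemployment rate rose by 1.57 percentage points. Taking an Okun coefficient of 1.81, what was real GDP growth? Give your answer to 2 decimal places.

Growth-rate Okun's law: g_Y = g_Y* - β × Δu.
g_Y = 1.94 - 1.81 × (1.57) = 1.94 - 2.8417 = -0.9017%, i.e. -0.90% to 2 d.p.

-0.90%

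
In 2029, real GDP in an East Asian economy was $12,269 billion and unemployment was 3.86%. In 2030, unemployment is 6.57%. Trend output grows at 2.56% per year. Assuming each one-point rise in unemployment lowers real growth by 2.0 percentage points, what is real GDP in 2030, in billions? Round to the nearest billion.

Δu = 6.57 - 3.86 = 2.71 points.
Okun's law (growth form): g_Y = g_Y* - β × Δu = 2.56 - 2.0 × (2.71) = 2.56 - 5.42 = -2.86%.
Real GDP in the next year = 12269 × (1 - 2.86/100) = 12269 × 0.9714 ≈ 11918 billion.

$11,918 billion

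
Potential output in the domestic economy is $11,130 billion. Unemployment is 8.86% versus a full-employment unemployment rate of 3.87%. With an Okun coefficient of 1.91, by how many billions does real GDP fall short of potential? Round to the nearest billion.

$1,061 billion

Output gap = -1.91 × (8.86 - 3.87) = -1.91 × 4.99 = -9.5309%.
Actual GDP ≈ 11130 × 0.904691 ≈ 10069 billion, so the shortfall is 11130 - 10069 = 1061 billion.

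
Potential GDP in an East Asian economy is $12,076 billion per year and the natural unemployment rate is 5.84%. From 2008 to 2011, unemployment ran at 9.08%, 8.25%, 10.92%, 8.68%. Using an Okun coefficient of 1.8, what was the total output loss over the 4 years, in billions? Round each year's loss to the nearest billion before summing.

$2,949 billion

Year 2008: gap = -1.8 × (9.08 - 5.84) = -5.832%, loss ≈ 12076 × 5.832/100 ≈ 704.
Year 2009: gap = -1.8 × (8.25 - 5.84) = -4.338%, loss ≈ 12076 × 4.338/100 ≈ 524.
Year 2010: gap = -1.8 × (10.92 - 5.84) = -9.144%, loss ≈ 12076 × 9.144/100 ≈ 1104.
Year 2011: gap = -1.8 × (8.68 - 5.84) = -5.112%, loss ≈ 12076 × 5.112/100 ≈ 617.
Total lost output = 704 + 524 + 1104 + 617 = 2949 billion.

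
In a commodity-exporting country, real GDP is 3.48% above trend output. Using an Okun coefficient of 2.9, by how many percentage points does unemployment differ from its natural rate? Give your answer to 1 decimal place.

-1.2 percentage points

Okun's law: output gap = -β × (u - u*), so u - u* = -(output gap)/β.
u - u* = -(3.48)/2.9 = -1.2 percentage points.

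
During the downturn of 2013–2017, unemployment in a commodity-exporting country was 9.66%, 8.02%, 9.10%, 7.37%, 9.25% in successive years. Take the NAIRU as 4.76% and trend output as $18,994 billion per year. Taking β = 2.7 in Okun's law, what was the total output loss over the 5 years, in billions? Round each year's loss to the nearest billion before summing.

Year 2013: gap = -2.7 × (9.66 - 4.76) = -13.23%, loss ≈ 18994 × 13.23/100 ≈ 2513.
Year 2014: gap = -2.7 × (8.02 - 4.76) = -8.802%, loss ≈ 18994 × 8.802/100 ≈ 1672.
Year 2015: gap = -2.7 × (9.1 - 4.76) = -11.718%, loss ≈ 18994 × 11.718/100 ≈ 2226.
Year 2016: gap = -2.7 × (7.37 - 4.76) = -7.047%, loss ≈ 18994 × 7.047/100 ≈ 1339.
Year 2017: gap = -2.7 × (9.25 - 4.76) = -12.123%, loss ≈ 18994 × 12.123/100 ≈ 2303.
Total lost output = 2513 + 1672 + 2226 + 1339 + 2303 = 10053 billion.

$10,053 billion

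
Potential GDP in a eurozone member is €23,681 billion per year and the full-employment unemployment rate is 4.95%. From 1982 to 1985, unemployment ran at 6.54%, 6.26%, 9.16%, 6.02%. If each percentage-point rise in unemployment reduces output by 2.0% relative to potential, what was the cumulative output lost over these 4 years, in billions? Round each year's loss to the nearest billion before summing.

Year 1982: gap = -2.0 × (6.54 - 4.95) = -3.18%, loss ≈ 23681 × 3.18/100 ≈ 753.
Year 1983: gap = -2.0 × (6.26 - 4.95) = -2.62%, loss ≈ 23681 × 2.62/100 ≈ 620.
Year 1984: gap = -2.0 × (9.16 - 4.95) = -8.42%, loss ≈ 23681 × 8.42/100 ≈ 1994.
Year 1985: gap = -2.0 × (6.02 - 4.95) = -2.14%, loss ≈ 23681 × 2.14/100 ≈ 507.
Total lost output = 753 + 620 + 1994 + 507 = 3874 billion.

€3,874 billion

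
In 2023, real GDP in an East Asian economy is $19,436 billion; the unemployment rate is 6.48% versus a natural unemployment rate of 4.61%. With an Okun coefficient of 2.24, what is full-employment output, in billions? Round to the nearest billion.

$20,286 billion

Unemployment gap = 6.48 - 4.61 = 1.87 points, so output gap = -2.24 × 1.87 = -4.1888%.
Since Y = Y* × (1 + gap/100), Y* = 19436/0.958112 ≈ 20286 billion.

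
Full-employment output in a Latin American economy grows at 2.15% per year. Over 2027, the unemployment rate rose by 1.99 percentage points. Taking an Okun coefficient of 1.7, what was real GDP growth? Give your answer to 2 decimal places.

-1.23%

Growth-rate Okun's law: g_Y = g_Y* - β × Δu.
g_Y = 2.15 - 1.7 × (1.99) = 2.15 - 3.383 = -1.233%, i.e. -1.23% to 2 d.p.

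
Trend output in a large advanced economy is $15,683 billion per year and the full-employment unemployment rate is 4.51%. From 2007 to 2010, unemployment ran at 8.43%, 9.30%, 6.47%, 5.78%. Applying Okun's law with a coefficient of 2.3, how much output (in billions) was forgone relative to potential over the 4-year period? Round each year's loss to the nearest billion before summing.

$4,307 billion

Year 2007: gap = -2.3 × (8.43 - 4.51) = -9.016%, loss ≈ 15683 × 9.016/100 ≈ 1414.
Year 2008: gap = -2.3 × (9.3 - 4.51) = -11.017%, loss ≈ 15683 × 11.017/100 ≈ 1728.
Year 2009: gap = -2.3 × (6.47 - 4.51) = -4.508%, loss ≈ 15683 × 4.508/100 ≈ 707.
Year 2010: gap = -2.3 × (5.78 - 4.51) = -2.921%, loss ≈ 15683 × 2.921/100 ≈ 458.
Total lost output = 1414 + 1728 + 707 + 458 = 4307 billion.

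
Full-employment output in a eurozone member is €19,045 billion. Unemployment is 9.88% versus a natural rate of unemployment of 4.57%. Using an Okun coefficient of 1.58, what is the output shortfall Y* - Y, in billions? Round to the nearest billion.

€1,598 billion

Output gap = -1.58 × (9.88 - 4.57) = -1.58 × 5.31 = -8.3898%.
Actual GDP ≈ 19045 × 0.916102 ≈ 17447 billion, so the shortfall is 19045 - 17447 = 1598 billion.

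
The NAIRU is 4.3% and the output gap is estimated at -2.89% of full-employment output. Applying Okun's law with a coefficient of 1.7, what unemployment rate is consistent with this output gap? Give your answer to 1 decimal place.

6.0%

From Okun's law, u - u* = -(output gap)/β = -(-2.89)/1.7 = 1.7 points.
So u = 4.3 + 1.7 = 6.0%.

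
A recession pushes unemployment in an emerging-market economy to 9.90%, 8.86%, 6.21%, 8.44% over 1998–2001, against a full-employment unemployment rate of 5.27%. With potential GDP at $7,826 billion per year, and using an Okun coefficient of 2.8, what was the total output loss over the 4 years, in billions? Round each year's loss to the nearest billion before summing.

$2,703 billion

Year 1998: gap = -2.8 × (9.9 - 5.27) = -12.964%, loss ≈ 7826 × 12.964/100 ≈ 1015.
Year 1999: gap = -2.8 × (8.86 - 5.27) = -10.052%, loss ≈ 7826 × 10.052/100 ≈ 787.
Year 2000: gap = -2.8 × (6.21 - 5.27) = -2.632%, loss ≈ 7826 × 2.632/100 ≈ 206.
Year 2001: gap = -2.8 × (8.44 - 5.27) = -8.876%, loss ≈ 7826 × 8.876/100 ≈ 695.
Total lost output = 1015 + 787 + 206 + 695 = 2703 billion.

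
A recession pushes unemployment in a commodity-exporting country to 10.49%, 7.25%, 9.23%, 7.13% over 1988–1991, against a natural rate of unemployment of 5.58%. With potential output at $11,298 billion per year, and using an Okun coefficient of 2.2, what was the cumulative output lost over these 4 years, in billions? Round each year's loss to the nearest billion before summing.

Year 1988: gap = -2.2 × (10.49 - 5.58) = -10.802%, loss ≈ 11298 × 10.802/100 ≈ 1220.
Year 1989: gap = -2.2 × (7.25 - 5.58) = -3.674%, loss ≈ 11298 × 3.674/100 ≈ 415.
Year 1990: gap = -2.2 × (9.23 - 5.58) = -8.03%, loss ≈ 11298 × 8.03/100 ≈ 907.
Year 1991: gap = -2.2 × (7.13 - 5.58) = -3.41%, loss ≈ 11298 × 3.41/100 ≈ 385.
Total lost output = 1220 + 415 + 907 + 385 = 2927 billion.

$2,927 billion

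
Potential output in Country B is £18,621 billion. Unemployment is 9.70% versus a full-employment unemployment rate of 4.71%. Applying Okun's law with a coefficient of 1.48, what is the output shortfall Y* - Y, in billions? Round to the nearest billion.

£1,375 billion

Output gap = -1.48 × (9.7 - 4.71) = -1.48 × 4.99 = -7.3852%.
Actual GDP ≈ 18621 × 0.926148 ≈ 17246 billion, so the shortfall is 18621 - 17246 = 1375 billion.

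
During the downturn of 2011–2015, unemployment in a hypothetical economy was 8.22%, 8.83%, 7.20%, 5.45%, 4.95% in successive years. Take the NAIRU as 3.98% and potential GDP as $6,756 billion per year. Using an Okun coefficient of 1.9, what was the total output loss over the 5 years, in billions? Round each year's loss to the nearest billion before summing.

$1,894 billion

Year 2011: gap = -1.9 × (8.22 - 3.98) = -8.056%, loss ≈ 6756 × 8.056/100 ≈ 544.
Year 2012: gap = -1.9 × (8.83 - 3.98) = -9.215%, loss ≈ 6756 × 9.215/100 ≈ 623.
Year 2013: gap = -1.9 × (7.2 - 3.98) = -6.118%, loss ≈ 6756 × 6.118/100 ≈ 413.
Year 2014: gap = -1.9 × (5.45 - 3.98) = -2.793%, loss ≈ 6756 × 2.793/100 ≈ 189.
Year 2015: gap = -1.9 × (4.95 - 3.98) = -1.843%, loss ≈ 6756 × 1.843/100 ≈ 125.
Total lost output = 544 + 623 + 413 + 189 + 125 = 1894 billion.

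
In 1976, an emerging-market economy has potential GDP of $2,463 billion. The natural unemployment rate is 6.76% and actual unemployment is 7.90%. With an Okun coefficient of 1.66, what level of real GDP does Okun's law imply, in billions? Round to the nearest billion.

Unemployment gap = 7.9 - 6.76 = 1.14 points, so the output gap is -1.66 × 1.14 = -1.8924%.
Actual GDP = 2463 × (1 - 1.8924/100) = 2463 × 0.981076 ≈ 2416 billion.

$2,416 billion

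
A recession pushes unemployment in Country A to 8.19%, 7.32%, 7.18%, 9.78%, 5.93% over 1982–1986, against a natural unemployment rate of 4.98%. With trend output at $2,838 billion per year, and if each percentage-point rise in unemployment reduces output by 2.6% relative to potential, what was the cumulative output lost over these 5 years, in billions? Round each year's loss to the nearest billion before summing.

$996 billion

Year 1982: gap = -2.6 × (8.19 - 4.98) = -8.346%, loss ≈ 2838 × 8.346/100 ≈ 237.
Year 1983: gap = -2.6 × (7.32 - 4.98) = -6.084%, loss ≈ 2838 × 6.084/100 ≈ 173.
Year 1984: gap = -2.6 × (7.18 - 4.98) = -5.72%, loss ≈ 2838 × 5.72/100 ≈ 162.
Year 1985: gap = -2.6 × (9.78 - 4.98) = -12.48%, loss ≈ 2838 × 12.48/100 ≈ 354.
Year 1986: gap = -2.6 × (5.93 - 4.98) = -2.47%, loss ≈ 2838 × 2.47/100 ≈ 70.
Total lost output = 237 + 173 + 162 + 354 + 70 = 996 billion.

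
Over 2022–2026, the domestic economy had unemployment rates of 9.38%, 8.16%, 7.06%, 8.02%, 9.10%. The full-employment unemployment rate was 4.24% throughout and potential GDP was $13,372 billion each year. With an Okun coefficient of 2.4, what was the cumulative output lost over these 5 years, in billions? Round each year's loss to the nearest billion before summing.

$6,586 billion

Year 2022: gap = -2.4 × (9.38 - 4.24) = -12.336%, loss ≈ 13372 × 12.336/100 ≈ 1650.
Year 2023: gap = -2.4 × (8.16 - 4.24) = -9.408%, loss ≈ 13372 × 9.408/100 ≈ 1258.
Year 2024: gap = -2.4 × (7.06 - 4.24) = -6.768%, loss ≈ 13372 × 6.768/100 ≈ 905.
Year 2025: gap = -2.4 × (8.02 - 4.24) = -9.072%, loss ≈ 13372 × 9.072/100 ≈ 1213.
Year 2026: gap = -2.4 × (9.1 - 4.24) = -11.664%, loss ≈ 13372 × 11.664/100 ≈ 1560.
Total lost output = 1650 + 1258 + 905 + 1213 + 1560 = 6586 billion.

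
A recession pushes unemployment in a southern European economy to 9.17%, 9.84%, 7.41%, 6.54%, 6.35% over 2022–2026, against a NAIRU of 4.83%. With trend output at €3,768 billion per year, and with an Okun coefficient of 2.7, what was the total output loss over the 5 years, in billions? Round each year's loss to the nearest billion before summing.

€1,543 billion

Year 2022: gap = -2.7 × (9.17 - 4.83) = -11.718%, loss ≈ 3768 × 11.718/100 ≈ 442.
Year 2023: gap = -2.7 × (9.84 - 4.83) = -13.527%, loss ≈ 3768 × 13.527/100 ≈ 510.
Year 2024: gap = -2.7 × (7.41 - 4.83) = -6.966%, loss ≈ 3768 × 6.966/100 ≈ 262.
Year 2025: gap = -2.7 × (6.54 - 4.83) = -4.617%, loss ≈ 3768 × 4.617/100 ≈ 174.
Year 2026: gap = -2.7 × (6.35 - 4.83) = -4.104%, loss ≈ 3768 × 4.104/100 ≈ 155.
Total lost output = 442 + 510 + 262 + 174 + 155 = 1543 billion.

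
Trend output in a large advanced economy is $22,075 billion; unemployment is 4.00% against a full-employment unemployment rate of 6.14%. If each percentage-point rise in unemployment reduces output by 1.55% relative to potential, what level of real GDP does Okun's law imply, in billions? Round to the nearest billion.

$22,807 billion

Unemployment gap = 4 - 6.14 = -2.14 points, so the output gap is -1.55 × (-2.14) = 3.317%.
Actual GDP = 22075 × (1 + 3.317/100) = 22075 × 1.03317 ≈ 22807 billion.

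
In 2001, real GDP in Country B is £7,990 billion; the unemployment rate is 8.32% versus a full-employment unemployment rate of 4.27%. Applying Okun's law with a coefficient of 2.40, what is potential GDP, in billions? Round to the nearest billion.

£8,850 billion

Unemployment gap = 8.32 - 4.27 = 4.05 points, so output gap = -2.4 × 4.05 = -9.72%.
Since Y = Y* × (1 + gap/100), Y* = 7990/0.9028 ≈ 8850 billion.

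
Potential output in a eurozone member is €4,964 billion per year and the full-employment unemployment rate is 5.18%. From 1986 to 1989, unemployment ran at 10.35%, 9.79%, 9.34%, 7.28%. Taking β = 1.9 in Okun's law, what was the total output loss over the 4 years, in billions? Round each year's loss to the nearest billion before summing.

€1,513 billion

Year 1986: gap = -1.9 × (10.35 - 5.18) = -9.823%, loss ≈ 4964 × 9.823/100 ≈ 488.
Year 1987: gap = -1.9 × (9.79 - 5.18) = -8.759%, loss ≈ 4964 × 8.759/100 ≈ 435.
Year 1988: gap = -1.9 × (9.34 - 5.18) = -7.904%, loss ≈ 4964 × 7.904/100 ≈ 392.
Year 1989: gap = -1.9 × (7.28 - 5.18) = -3.99%, loss ≈ 4964 × 3.99/100 ≈ 198.
Total lost output = 488 + 435 + 392 + 198 = 1513 billion.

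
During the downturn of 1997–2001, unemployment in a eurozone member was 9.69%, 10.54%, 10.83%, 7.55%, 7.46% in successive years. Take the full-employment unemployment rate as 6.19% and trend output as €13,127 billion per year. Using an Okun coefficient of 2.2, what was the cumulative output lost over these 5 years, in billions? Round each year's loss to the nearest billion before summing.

€4,367 billion

Year 1997: gap = -2.2 × (9.69 - 6.19) = -7.7%, loss ≈ 13127 × 7.7/100 ≈ 1011.
Year 1998: gap = -2.2 × (10.54 - 6.19) = -9.57%, loss ≈ 13127 × 9.57/100 ≈ 1256.
Year 1999: gap = -2.2 × (10.83 - 6.19) = -10.208%, loss ≈ 13127 × 10.208/100 ≈ 1340.
Year 2000: gap = -2.2 × (7.55 - 6.19) = -2.992%, loss ≈ 13127 × 2.992/100 ≈ 393.
Year 2001: gap = -2.2 × (7.46 - 6.19) = -2.794%, loss ≈ 13127 × 2.794/100 ≈ 367.
Total lost output = 1011 + 1256 + 1340 + 393 + 367 = 4367 billion.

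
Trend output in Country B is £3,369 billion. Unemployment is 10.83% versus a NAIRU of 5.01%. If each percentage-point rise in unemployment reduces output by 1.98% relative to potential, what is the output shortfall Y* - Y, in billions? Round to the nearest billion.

£388 billion

Output gap = -1.98 × (10.83 - 5.01) = -1.98 × 5.82 = -11.5236%.
Actual GDP ≈ 3369 × 0.884764 ≈ 2981 billion, so the shortfall is 3369 - 2981 = 388 billion.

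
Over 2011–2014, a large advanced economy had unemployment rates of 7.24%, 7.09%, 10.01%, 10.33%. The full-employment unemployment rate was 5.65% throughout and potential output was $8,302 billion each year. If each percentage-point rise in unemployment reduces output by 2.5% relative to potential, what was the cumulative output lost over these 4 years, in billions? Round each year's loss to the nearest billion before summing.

$2,505 billion

Year 2011: gap = -2.5 × (7.24 - 5.65) = -3.975%, loss ≈ 8302 × 3.975/100 ≈ 330.
Year 2012: gap = -2.5 × (7.09 - 5.65) = -3.6%, loss ≈ 8302 × 3.6/100 ≈ 299.
Year 2013: gap = -2.5 × (10.01 - 5.65) = -10.9%, loss ≈ 8302 × 10.9/100 ≈ 905.
Year 2014: gap = -2.5 × (10.33 - 5.65) = -11.7%, loss ≈ 8302 × 11.7/100 ≈ 971.
Total lost output = 330 + 299 + 905 + 971 = 2505 billion.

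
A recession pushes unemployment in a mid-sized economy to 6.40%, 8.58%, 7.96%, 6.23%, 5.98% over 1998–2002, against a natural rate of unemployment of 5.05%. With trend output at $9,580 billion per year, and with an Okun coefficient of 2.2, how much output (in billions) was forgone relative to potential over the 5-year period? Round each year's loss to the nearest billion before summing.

Year 1998: gap = -2.2 × (6.4 - 5.05) = -2.97%, loss ≈ 9580 × 2.97/100 ≈ 285.
Year 1999: gap = -2.2 × (8.58 - 5.05) = -7.766%, loss ≈ 9580 × 7.766/100 ≈ 744.
Year 2000: gap = -2.2 × (7.96 - 5.05) = -6.402%, loss ≈ 9580 × 6.402/100 ≈ 613.
Year 2001: gap = -2.2 × (6.23 - 5.05) = -2.596%, loss ≈ 9580 × 2.596/100 ≈ 249.
Year 2002: gap = -2.2 × (5.98 - 5.05) = -2.046%, loss ≈ 9580 × 2.046/100 ≈ 196.
Total lost output = 285 + 744 + 613 + 249 + 196 = 2087 billion.

$2,087 billion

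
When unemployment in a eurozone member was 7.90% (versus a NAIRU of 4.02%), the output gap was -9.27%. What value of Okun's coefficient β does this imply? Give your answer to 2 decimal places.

β ≈ 2.39

Okun's law: output gap = -β × (u - u*).
-9.27 = -β × (7.9 - 4.02) = -β × 3.88, so β = 9.27/3.88 = 2.39.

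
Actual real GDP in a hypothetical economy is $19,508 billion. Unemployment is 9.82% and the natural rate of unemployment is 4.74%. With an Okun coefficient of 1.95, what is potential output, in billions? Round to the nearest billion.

$21,653 billion

Unemployment gap = 9.82 - 4.74 = 5.08 points, so output gap = -1.95 × 5.08 = -9.906%.
Since Y = Y* × (1 + gap/100), Y* = 19508/0.90094 ≈ 21653 billion.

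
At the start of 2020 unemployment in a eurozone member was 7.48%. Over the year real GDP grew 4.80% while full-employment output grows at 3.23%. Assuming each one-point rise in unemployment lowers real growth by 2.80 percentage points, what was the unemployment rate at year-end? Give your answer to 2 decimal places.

Growth-rate Okun's law: g_Y = g_Y* - β × Δu, so Δu = (g_Y* - g_Y)/β.
Δu = (3.23 - 4.8)/2.80 = -1.57/2.80 = -0.56 percentage points.
Year-end unemployment = 7.48 - 0.56 = 6.92%.

6.92%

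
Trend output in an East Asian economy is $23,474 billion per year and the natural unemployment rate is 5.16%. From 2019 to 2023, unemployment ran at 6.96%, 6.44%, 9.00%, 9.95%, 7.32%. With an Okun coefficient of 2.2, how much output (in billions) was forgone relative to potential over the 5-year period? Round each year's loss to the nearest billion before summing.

Year 2019: gap = -2.2 × (6.96 - 5.16) = -3.96%, loss ≈ 23474 × 3.96/100 ≈ 930.
Year 2020: gap = -2.2 × (6.44 - 5.16) = -2.816%, loss ≈ 23474 × 2.816/100 ≈ 661.
Year 2021: gap = -2.2 × (9 - 5.16) = -8.448%, loss ≈ 23474 × 8.448/100 ≈ 1983.
Year 2022: gap = -2.2 × (9.95 - 5.16) = -10.538%, loss ≈ 23474 × 10.538/100 ≈ 2474.
Year 2023: gap = -2.2 × (7.32 - 5.16) = -4.752%, loss ≈ 23474 × 4.752/100 ≈ 1115.
Total lost output = 930 + 661 + 1983 + 2474 + 1115 = 7163 billion.

$7,163 billion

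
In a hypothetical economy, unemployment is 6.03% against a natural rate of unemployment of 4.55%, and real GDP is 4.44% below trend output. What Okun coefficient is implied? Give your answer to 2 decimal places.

β ≈ 3.00

Okun's law: output gap = -β × (u - u*).
-4.44 = -β × (6.03 - 4.55) = -β × 1.48, so β = 4.44/1.48 = 3.00.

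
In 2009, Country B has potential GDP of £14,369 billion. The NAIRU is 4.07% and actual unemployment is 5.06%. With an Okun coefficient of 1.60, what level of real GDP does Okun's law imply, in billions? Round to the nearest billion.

£14,141 billion

Unemployment gap = 5.06 - 4.07 = 0.99 points, so the output gap is -1.6 × 0.99 = -1.584%.
Actual GDP = 14369 × (1 - 1.584/100) = 14369 × 0.98416 ≈ 14141 billion.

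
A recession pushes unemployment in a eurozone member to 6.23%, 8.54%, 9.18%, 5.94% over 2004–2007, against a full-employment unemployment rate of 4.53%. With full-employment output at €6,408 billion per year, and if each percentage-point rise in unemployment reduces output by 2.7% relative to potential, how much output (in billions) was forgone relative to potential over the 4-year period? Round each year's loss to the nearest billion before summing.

Year 2004: gap = -2.7 × (6.23 - 4.53) = -4.59%, loss ≈ 6408 × 4.59/100 ≈ 294.
Year 2005: gap = -2.7 × (8.54 - 4.53) = -10.827%, loss ≈ 6408 × 10.827/100 ≈ 694.
Year 2006: gap = -2.7 × (9.18 - 4.53) = -12.555%, loss ≈ 6408 × 12.555/100 ≈ 805.
Year 2007: gap = -2.7 × (5.94 - 4.53) = -3.807%, loss ≈ 6408 × 3.807/100 ≈ 244.
Total lost output = 294 + 694 + 805 + 244 = 2037 billion.

€2,037 billion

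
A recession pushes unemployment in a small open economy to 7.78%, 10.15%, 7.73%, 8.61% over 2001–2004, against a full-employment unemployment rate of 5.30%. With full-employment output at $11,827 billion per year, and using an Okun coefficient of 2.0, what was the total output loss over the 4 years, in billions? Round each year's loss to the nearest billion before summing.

Year 2001: gap = -2.0 × (7.78 - 5.3) = -4.96%, loss ≈ 11827 × 4.96/100 ≈ 587.
Year 2002: gap = -2.0 × (10.15 - 5.3) = -9.7%, loss ≈ 11827 × 9.7/100 ≈ 1147.
Year 2003: gap = -2.0 × (7.73 - 5.3) = -4.86%, loss ≈ 11827 × 4.86/100 ≈ 575.
Year 2004: gap = -2.0 × (8.61 - 5.3) = -6.62%, loss ≈ 11827 × 6.62/100 ≈ 783.
Total lost output = 587 + 1147 + 575 + 783 = 3092 billion.

$3,092 billion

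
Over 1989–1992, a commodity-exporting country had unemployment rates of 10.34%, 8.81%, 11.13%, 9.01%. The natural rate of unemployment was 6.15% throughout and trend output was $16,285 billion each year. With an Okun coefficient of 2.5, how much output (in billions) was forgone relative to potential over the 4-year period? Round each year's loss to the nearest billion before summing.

Year 1989: gap = -2.5 × (10.34 - 6.15) = -10.475%, loss ≈ 16285 × 10.475/100 ≈ 1706.
Year 1990: gap = -2.5 × (8.81 - 6.15) = -6.65%, loss ≈ 16285 × 6.65/100 ≈ 1083.
Year 1991: gap = -2.5 × (11.13 - 6.15) = -12.45%, loss ≈ 16285 × 12.45/100 ≈ 2027.
Year 1992: gap = -2.5 × (9.01 - 6.15) = -7.15%, loss ≈ 16285 × 7.15/100 ≈ 1164.
Total lost output = 1706 + 1083 + 2027 + 1164 = 5980 billion.

$5,980 billion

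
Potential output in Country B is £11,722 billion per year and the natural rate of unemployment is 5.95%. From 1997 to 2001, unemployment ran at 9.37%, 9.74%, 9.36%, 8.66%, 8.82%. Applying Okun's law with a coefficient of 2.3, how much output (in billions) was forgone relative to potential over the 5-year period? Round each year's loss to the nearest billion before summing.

Year 1997: gap = -2.3 × (9.37 - 5.95) = -7.866%, loss ≈ 11722 × 7.866/100 ≈ 922.
Year 1998: gap = -2.3 × (9.74 - 5.95) = -8.717%, loss ≈ 11722 × 8.717/100 ≈ 1022.
Year 1999: gap = -2.3 × (9.36 - 5.95) = -7.843%, loss ≈ 11722 × 7.843/100 ≈ 919.
Year 2000: gap = -2.3 × (8.66 - 5.95) = -6.233%, loss ≈ 11722 × 6.233/100 ≈ 731.
Year 2001: gap = -2.3 × (8.82 - 5.95) = -6.601%, loss ≈ 11722 × 6.601/100 ≈ 774.
Total lost output = 922 + 1022 + 919 + 731 + 774 = 4368 billion.

£4,368 billion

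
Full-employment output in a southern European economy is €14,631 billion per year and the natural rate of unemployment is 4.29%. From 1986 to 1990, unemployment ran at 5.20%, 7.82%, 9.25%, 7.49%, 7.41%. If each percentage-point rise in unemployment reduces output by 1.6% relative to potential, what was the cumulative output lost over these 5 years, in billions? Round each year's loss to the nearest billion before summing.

€3,679 billion

Year 1986: gap = -1.6 × (5.2 - 4.29) = -1.456%, loss ≈ 14631 × 1.456/100 ≈ 213.
Year 1987: gap = -1.6 × (7.82 - 4.29) = -5.648%, loss ≈ 14631 × 5.648/100 ≈ 826.
Year 1988: gap = -1.6 × (9.25 - 4.29) = -7.936%, loss ≈ 14631 × 7.936/100 ≈ 1161.
Year 1989: gap = -1.6 × (7.49 - 4.29) = -5.12%, loss ≈ 14631 × 5.12/100 ≈ 749.
Year 1990: gap = -1.6 × (7.41 - 4.29) = -4.992%, loss ≈ 14631 × 4.992/100 ≈ 730.
Total lost output = 213 + 826 + 1161 + 749 + 730 = 3679 billion.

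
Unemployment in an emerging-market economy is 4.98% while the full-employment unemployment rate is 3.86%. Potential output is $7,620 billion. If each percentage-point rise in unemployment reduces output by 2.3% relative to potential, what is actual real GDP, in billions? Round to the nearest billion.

Unemployment gap = 4.98 - 3.86 = 1.12 points, so the output gap is -2.3 × 1.12 = -2.576%.
Actual GDP = 7620 × (1 - 2.576/100) = 7620 × 0.97424 ≈ 7424 billion.

$7,424 billion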